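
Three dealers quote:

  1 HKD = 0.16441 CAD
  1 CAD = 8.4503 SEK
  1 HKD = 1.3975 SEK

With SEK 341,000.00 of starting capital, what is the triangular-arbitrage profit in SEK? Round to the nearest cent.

Profitable loop is SEK → CAD → HKD → SEK:
SEK 341,000.00 ÷ 8.4503 = CAD 40,353.60
CAD 40,353.60 ÷ 0.16441 = HKD 245,444.91
HKD 245,444.91 × 1.3975 = SEK 343,009.26
Profit = SEK 343,009.26 − SEK 341,000.00

Profit: SEK 2,009.26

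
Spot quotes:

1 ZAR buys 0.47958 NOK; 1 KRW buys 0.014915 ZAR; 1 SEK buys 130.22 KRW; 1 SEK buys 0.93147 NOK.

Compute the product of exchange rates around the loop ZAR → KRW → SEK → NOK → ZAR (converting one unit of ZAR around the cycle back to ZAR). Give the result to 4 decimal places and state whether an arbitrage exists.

1.0000 (no arbitrage)

Around ZAR → KRW → SEK → NOK → ZAR: 1 ÷ 0.014915 ÷ 130.22 × 0.93147 ÷ 0.47958 = 1.000016
Product ≈ 1 (deviation 0.002%, within rounding noise).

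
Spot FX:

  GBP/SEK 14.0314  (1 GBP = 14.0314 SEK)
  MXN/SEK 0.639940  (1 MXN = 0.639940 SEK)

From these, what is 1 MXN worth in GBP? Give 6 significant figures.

1 MXN × 0.639940 = 0.63994 SEK
0.63994 SEK ÷ 14.0314 = 0.0456077 GBP

MXN/GBP = 0.0456077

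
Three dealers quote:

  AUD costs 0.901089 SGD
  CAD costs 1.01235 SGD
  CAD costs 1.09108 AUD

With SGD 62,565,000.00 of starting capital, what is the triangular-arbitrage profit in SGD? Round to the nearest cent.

Profitable loop is SGD → AUD → CAD → SGD:
SGD 62,565,000.00 ÷ 0.901089 = AUD 69,432,653.16
AUD 69,432,653.16 ÷ 1.09108 = CAD 63,636,628.99
CAD 63,636,628.99 × 1.01235 = SGD 64,422,541.36
Profit = SGD 64,422,541.36 − SGD 62,565,000.00

Profit: SGD 1,857,541.36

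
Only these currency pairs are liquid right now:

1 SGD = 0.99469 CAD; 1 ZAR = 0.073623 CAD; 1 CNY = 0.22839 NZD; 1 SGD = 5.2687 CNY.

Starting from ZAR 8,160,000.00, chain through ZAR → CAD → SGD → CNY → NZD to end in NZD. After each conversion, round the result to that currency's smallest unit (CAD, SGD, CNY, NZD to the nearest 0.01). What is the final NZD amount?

ZAR 8,160,000.00 × 0.073623 = CAD 600,763.68
CAD 600,763.68 ÷ 0.99469 = SGD 603,970.76
SGD 603,970.76 × 5.2687 = CNY 3,182,140.74
CNY 3,182,140.74 × 0.22839 = NZD 726,769.12

NZD 726,769.12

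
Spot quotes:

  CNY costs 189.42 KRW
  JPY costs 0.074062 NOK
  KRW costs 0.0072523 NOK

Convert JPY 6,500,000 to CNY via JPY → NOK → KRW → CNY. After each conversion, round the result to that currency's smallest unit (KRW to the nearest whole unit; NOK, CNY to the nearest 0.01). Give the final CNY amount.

CNY 350,434.78

JPY 6,500,000 × 0.074062 = NOK 481,403.00
NOK 481,403.00 ÷ 0.0072523 = KRW 66,379,356
KRW 66,379,356 ÷ 189.42 = CNY 350,434.78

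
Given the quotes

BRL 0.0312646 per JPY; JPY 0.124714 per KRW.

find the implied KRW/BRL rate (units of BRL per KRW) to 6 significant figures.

KRW/BRL = 0.00389913

1 KRW × 0.124714 = 0.124714 JPY
0.124714 JPY × 0.0312646 = 0.00389913 BRL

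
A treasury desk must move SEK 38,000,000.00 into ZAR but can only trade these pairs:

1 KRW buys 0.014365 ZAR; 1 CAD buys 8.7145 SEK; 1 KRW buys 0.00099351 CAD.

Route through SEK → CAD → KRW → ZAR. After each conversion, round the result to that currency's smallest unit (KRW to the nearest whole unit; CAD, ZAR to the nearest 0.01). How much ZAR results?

ZAR 63,048,463.87

SEK 38,000,000.00 ÷ 8.7145 = CAD 4,360,548.51
CAD 4,360,548.51 ÷ 0.00099351 = KRW 4,389,033,336
KRW 4,389,033,336 × 0.014365 = ZAR 63,048,463.87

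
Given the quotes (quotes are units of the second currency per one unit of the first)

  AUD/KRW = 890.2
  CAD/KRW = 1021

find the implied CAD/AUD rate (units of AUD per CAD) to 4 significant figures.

CAD/AUD = 1.147

1 CAD × 1021 = 1021 KRW
1021 KRW ÷ 890.2 = 1.14693 AUD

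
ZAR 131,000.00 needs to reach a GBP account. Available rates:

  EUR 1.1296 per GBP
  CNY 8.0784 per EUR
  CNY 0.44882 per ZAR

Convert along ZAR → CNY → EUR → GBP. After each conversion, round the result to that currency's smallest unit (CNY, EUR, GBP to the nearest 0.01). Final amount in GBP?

GBP 6,443.08

ZAR 131,000.00 × 0.44882 = CNY 58,795.42
CNY 58,795.42 ÷ 8.0784 = EUR 7,278.10
EUR 7,278.10 ÷ 1.1296 = GBP 6,443.08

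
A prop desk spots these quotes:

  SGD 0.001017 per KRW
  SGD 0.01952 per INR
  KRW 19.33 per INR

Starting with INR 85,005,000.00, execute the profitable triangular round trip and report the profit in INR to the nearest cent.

Profitable loop is INR → KRW → SGD → INR:
INR 85,005,000.00 × 19.33 = KRW 1,643,146,650
KRW 1,643,146,650 × 0.001017 = SGD 1,671,080.14
SGD 1,671,080.14 ÷ 0.01952 = INR 85,608,613.89
Profit = INR 85,608,613.89 − INR 85,005,000.00

Profit: INR 603,613.89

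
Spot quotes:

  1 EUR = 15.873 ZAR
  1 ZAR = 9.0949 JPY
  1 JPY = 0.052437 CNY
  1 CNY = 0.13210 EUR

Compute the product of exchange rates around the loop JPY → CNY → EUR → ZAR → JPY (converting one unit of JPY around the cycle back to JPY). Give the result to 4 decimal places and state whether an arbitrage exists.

Around JPY → CNY → EUR → ZAR → JPY: 1 × 0.052437 × 0.13210 × 15.873 × 9.0949 = 0.999994
Product ≈ 1 (deviation 0.001%, within rounding noise).

1.0000 (no arbitrage)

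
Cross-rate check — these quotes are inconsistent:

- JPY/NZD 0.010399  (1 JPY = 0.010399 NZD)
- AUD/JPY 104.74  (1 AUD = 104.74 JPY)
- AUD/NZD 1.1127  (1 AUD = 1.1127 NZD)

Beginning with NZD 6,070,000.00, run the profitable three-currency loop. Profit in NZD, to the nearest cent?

Profitable loop is NZD → JPY → AUD → NZD:
NZD 6,070,000.00 ÷ 0.010399 = JPY 583,709,972
JPY 583,709,972 ÷ 104.74 = AUD 5,572,942.26
AUD 5,572,942.26 × 1.1127 = NZD 6,201,012.85
Profit = NZD 6,201,012.85 − NZD 6,070,000.00

Profit: NZD 131,012.85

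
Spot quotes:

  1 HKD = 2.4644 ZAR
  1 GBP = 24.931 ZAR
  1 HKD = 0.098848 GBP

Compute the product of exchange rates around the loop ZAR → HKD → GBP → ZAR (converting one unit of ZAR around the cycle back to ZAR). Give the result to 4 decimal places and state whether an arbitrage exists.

1.0000 (no arbitrage)

Around ZAR → HKD → GBP → ZAR: 1 ÷ 2.4644 × 0.098848 × 24.931 = 0.999992
Product ≈ 1 (deviation 0.001%, within rounding noise).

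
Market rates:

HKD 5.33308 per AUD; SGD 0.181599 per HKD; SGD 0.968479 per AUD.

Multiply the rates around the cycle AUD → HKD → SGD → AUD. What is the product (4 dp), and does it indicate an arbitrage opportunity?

1.0000 (no arbitrage)

Around AUD → HKD → SGD → AUD: 1 × 5.33308 × 0.181599 ÷ 0.968479 = 1.000003
Product ≈ 1 (deviation 0.000%, within rounding noise).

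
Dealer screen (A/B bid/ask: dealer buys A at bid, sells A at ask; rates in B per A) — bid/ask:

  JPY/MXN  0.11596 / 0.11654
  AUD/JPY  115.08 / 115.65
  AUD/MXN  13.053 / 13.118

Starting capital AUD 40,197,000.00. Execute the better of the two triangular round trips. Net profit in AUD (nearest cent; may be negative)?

Net profit: AUD 694,597.30

Best loop AUD → JPY → MXN → AUD:
AUD 40,197,000.00 × 115.08 (sell AUD at bid) = JPY 4,625,870,760
JPY 4,625,870,760 × 0.11596 (sell JPY at bid) = MXN 536,415,973.33
MXN 536,415,973.33 ÷ 13.118 (buy AUD at ask) = AUD 40,891,597.30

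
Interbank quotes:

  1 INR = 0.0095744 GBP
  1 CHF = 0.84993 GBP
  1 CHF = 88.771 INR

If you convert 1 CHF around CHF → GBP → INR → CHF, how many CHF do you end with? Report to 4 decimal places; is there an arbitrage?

Around CHF → GBP → INR → CHF: 1 × 0.84993 ÷ 0.0095744 ÷ 88.771 = 1.000001
Product ≈ 1 (deviation 0.000%, within rounding noise).

1.0000 (no arbitrage)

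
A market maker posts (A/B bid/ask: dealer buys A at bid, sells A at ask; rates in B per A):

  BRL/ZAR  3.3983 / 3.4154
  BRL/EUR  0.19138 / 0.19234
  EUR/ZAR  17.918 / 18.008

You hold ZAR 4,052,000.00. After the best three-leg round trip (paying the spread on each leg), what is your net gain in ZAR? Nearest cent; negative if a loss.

Net profit: ZAR 16,309.13

Best loop ZAR → BRL → EUR → ZAR:
ZAR 4,052,000.00 ÷ 3.4154 (buy BRL at ask) = BRL 1,186,391.05
BRL 1,186,391.05 × 0.19138 (sell BRL at bid) = EUR 227,051.52
EUR 227,051.52 × 17.918 (sell EUR at bid) = ZAR 4,068,309.13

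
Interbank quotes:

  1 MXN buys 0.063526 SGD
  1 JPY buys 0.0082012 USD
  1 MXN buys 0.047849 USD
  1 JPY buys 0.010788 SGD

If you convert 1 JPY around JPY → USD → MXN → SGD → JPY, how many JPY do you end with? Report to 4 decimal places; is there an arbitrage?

1.0093 (arbitrage exists)

Around JPY → USD → MXN → SGD → JPY: 1 × 0.0082012 ÷ 0.047849 × 0.063526 ÷ 0.010788 = 1.009288
Product > 1; profitable direction is JPY → USD → MXN → SGD → JPY.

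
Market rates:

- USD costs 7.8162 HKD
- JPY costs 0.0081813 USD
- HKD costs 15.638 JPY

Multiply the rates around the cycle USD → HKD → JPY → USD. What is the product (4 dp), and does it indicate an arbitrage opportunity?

Around USD → HKD → JPY → USD: 1 × 7.8162 × 15.638 × 0.0081813 = 0.999998
Product ≈ 1 (deviation 0.000%, within rounding noise).

1.0000 (no arbitrage)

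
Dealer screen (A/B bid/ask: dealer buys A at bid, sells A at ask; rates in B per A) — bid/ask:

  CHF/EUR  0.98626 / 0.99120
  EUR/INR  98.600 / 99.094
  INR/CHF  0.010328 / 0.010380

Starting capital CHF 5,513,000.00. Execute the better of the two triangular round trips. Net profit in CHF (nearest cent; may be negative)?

Net profit: CHF 23,974.92

Best loop CHF → EUR → INR → CHF:
CHF 5,513,000.00 × 0.98626 (sell CHF at bid) = EUR 5,437,251.38
EUR 5,437,251.38 × 98.600 (sell EUR at bid) = INR 536,112,986.07
INR 536,112,986.07 × 0.010328 (sell INR at bid) = CHF 5,536,974.92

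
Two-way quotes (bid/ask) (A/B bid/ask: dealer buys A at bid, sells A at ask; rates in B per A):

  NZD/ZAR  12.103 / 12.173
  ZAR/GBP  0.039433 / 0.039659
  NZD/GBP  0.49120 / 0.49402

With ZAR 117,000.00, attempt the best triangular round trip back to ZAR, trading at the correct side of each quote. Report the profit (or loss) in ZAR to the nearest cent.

Best loop ZAR → NZD → GBP → ZAR:
ZAR 117,000.00 ÷ 12.173 (buy NZD at ask) = NZD 9,611.44
NZD 9,611.44 × 0.49120 (sell NZD at bid) = GBP 4,721.14
GBP 4,721.14 ÷ 0.039659 (buy ZAR at ask) = ZAR 119,043.27

Net profit: ZAR 2,043.27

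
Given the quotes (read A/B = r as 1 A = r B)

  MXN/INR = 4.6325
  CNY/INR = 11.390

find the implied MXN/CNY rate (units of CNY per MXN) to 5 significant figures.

MXN/CNY = 0.40672

1 MXN × 4.6325 = 4.6325 INR
4.6325 INR ÷ 11.390 = 0.406716 CNY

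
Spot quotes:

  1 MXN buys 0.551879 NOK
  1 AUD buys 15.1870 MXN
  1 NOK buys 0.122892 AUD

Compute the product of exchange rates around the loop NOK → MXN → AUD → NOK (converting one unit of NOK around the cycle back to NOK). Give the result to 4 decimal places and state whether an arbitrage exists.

0.9709 (arbitrage exists)

Around NOK → MXN → AUD → NOK: 1 ÷ 0.551879 ÷ 15.1870 ÷ 0.122892 = 0.970869
Product < 1; profitable direction is NOK → AUD → MXN → NOK.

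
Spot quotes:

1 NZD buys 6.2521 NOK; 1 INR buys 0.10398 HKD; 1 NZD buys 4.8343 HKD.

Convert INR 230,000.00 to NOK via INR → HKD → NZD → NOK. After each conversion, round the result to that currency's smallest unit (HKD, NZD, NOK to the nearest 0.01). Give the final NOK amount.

INR 230,000.00 × 0.10398 = HKD 23,915.40
HKD 23,915.40 ÷ 4.8343 = NZD 4,947.02
NZD 4,947.02 × 6.2521 = NOK 30,929.26

NOK 30,929.26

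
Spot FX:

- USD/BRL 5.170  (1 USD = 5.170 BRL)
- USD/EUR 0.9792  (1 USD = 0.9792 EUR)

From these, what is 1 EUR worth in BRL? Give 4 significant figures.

1 EUR ÷ 0.9792 = 1.02124 USD
1.02124 USD × 5.170 = 5.27982 BRL

EUR/BRL = 5.280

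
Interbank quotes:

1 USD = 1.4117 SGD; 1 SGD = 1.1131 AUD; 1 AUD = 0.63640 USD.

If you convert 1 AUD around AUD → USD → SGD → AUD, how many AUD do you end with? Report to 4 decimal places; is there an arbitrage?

Around AUD → USD → SGD → AUD: 1 × 0.63640 × 1.4117 × 1.1131 = 1.000016
Product ≈ 1 (deviation 0.002%, within rounding noise).

1.0000 (no arbitrage)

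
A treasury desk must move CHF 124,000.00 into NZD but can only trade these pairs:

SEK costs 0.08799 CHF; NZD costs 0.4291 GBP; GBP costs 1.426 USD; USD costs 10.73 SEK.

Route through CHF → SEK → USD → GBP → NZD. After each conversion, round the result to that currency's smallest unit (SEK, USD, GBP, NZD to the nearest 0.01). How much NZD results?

NZD 214,639.97

CHF 124,000.00 ÷ 0.08799 = SEK 1,409,251.05
SEK 1,409,251.05 ÷ 10.73 = USD 131,337.47
USD 131,337.47 ÷ 1.426 = GBP 92,102.01
GBP 92,102.01 ÷ 0.4291 = NZD 214,639.97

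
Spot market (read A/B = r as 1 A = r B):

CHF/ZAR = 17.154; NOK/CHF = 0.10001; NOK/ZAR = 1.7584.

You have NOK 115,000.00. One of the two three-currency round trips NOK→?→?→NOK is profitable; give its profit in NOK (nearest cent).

Profit: NOK 2,870.92

Profitable loop is NOK → ZAR → CHF → NOK:
NOK 115,000.00 × 1.7584 = ZAR 202,216.00
ZAR 202,216.00 ÷ 17.154 = CHF 11,788.27
CHF 11,788.27 ÷ 0.10001 = NOK 117,870.92
Profit = NOK 117,870.92 − NOK 115,000.00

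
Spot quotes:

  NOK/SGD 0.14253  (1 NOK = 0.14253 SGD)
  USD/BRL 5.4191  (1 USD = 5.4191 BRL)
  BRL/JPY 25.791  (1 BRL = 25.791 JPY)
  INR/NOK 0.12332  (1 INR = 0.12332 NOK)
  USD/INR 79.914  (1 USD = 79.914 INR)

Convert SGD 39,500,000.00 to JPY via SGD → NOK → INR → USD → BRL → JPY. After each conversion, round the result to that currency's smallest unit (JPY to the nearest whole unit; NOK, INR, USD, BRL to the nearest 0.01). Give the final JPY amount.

SGD 39,500,000.00 ÷ 0.14253 = NOK 277,134,638.32
NOK 277,134,638.32 ÷ 0.12332 = INR 2,247,280,557.25
INR 2,247,280,557.25 ÷ 79.914 = USD 28,121,237.30
USD 28,121,237.30 × 5.4191 = BRL 152,391,797.05
BRL 152,391,797.05 × 25.791 = JPY 3,930,336,838

JPY 3,930,336,838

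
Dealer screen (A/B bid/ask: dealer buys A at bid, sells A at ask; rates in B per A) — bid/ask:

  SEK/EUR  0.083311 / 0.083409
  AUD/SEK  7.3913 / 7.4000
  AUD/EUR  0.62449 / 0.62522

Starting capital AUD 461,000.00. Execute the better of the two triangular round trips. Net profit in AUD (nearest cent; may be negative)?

Net profit: AUD 5,424.96

Best loop AUD → EUR → SEK → AUD:
AUD 461,000.00 × 0.62449 (sell AUD at bid) = EUR 287,889.89
EUR 287,889.89 ÷ 0.083409 (buy SEK at ask) = SEK 3,451,544.68
SEK 3,451,544.68 ÷ 7.4000 (buy AUD at ask) = AUD 466,424.96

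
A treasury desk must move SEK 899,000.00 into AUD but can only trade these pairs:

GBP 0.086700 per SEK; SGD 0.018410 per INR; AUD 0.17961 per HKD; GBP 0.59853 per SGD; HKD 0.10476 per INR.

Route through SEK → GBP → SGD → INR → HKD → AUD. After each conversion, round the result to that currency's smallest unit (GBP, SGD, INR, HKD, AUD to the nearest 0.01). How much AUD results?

AUD 133,096.02

SEK 899,000.00 × 0.086700 = GBP 77,943.30
GBP 77,943.30 ÷ 0.59853 = SGD 130,224.55
SGD 130,224.55 ÷ 0.018410 = INR 7,073,576.86
INR 7,073,576.86 × 0.10476 = HKD 741,027.91
HKD 741,027.91 × 0.17961 = AUD 133,096.02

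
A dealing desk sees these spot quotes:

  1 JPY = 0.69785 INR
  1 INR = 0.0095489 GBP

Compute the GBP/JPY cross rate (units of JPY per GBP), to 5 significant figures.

GBP/JPY = 150.07

1 GBP ÷ 0.0095489 = 104.724 INR
104.724 INR ÷ 0.69785 = 150.067 JPY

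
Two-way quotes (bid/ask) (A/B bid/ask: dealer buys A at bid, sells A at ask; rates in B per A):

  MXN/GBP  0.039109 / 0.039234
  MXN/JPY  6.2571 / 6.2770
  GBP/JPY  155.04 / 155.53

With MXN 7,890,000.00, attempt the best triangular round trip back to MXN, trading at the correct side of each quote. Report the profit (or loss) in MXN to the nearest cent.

Net profit: MXN 200,462.32

Best loop MXN → JPY → GBP → MXN:
MXN 7,890,000.00 × 6.2571 (sell MXN at bid) = JPY 49,368,519
JPY 49,368,519 ÷ 155.53 (buy GBP at ask) = GBP 317,421.20
GBP 317,421.20 ÷ 0.039234 (buy MXN at ask) = MXN 8,090,462.32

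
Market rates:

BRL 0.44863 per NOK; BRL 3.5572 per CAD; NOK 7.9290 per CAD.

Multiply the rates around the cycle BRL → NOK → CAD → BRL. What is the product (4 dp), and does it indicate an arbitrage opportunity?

1.0000 (no arbitrage)

Around BRL → NOK → CAD → BRL: 1 ÷ 0.44863 ÷ 7.9290 × 3.5572 = 1.000004
Product ≈ 1 (deviation 0.000%, within rounding noise).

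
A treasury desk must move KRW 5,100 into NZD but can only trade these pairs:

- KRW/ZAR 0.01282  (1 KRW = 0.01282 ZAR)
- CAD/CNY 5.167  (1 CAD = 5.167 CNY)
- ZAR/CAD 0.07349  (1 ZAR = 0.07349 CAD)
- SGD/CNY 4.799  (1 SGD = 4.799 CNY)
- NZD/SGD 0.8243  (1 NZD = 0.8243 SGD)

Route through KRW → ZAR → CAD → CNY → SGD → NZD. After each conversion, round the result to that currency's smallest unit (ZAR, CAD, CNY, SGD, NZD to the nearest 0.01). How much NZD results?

KRW 5,100 × 0.01282 = ZAR 65.38
ZAR 65.38 × 0.07349 = CAD 4.80
CAD 4.80 × 5.167 = CNY 24.80
CNY 24.80 ÷ 4.799 = SGD 5.17
SGD 5.17 ÷ 0.8243 = NZD 6.27

NZD 6.27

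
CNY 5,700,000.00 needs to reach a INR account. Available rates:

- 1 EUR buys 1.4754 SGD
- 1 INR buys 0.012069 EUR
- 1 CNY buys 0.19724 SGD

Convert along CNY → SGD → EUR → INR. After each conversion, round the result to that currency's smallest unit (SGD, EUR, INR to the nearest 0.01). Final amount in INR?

INR 63,137,704.04

CNY 5,700,000.00 × 0.19724 = SGD 1,124,268.00
SGD 1,124,268.00 ÷ 1.4754 = EUR 762,008.95
EUR 762,008.95 ÷ 0.012069 = INR 63,137,704.04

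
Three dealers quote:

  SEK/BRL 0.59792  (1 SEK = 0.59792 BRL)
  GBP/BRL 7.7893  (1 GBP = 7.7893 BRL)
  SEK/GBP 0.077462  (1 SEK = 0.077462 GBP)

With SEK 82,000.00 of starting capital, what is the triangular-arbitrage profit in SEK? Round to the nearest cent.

Profit: SEK 748.08

Profitable loop is SEK → GBP → BRL → SEK:
SEK 82,000.00 × 0.077462 = GBP 6,351.88
GBP 6,351.88 × 7.7893 = BRL 49,476.73
BRL 49,476.73 ÷ 0.59792 = SEK 82,748.08
Profit = SEK 82,748.08 − SEK 82,000.00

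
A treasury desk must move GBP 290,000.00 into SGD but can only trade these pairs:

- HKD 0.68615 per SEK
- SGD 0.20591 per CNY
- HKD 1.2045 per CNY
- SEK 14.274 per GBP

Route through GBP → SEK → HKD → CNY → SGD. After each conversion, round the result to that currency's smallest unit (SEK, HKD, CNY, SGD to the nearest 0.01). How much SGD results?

SGD 485,549.37

GBP 290,000.00 × 14.274 = SEK 4,139,460.00
SEK 4,139,460.00 × 0.68615 = HKD 2,840,290.48
HKD 2,840,290.48 ÷ 1.2045 = CNY 2,358,065.99
CNY 2,358,065.99 × 0.20591 = SGD 485,549.37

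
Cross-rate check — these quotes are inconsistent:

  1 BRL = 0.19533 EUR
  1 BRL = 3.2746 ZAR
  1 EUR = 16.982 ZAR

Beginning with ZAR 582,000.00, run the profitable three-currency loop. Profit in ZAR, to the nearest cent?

Profitable loop is ZAR → BRL → EUR → ZAR:
ZAR 582,000.00 ÷ 3.2746 = BRL 177,731.63
BRL 177,731.63 × 0.19533 = EUR 34,716.32
EUR 34,716.32 × 16.982 = ZAR 589,552.54
Profit = ZAR 589,552.54 − ZAR 582,000.00

Profit: ZAR 7,552.54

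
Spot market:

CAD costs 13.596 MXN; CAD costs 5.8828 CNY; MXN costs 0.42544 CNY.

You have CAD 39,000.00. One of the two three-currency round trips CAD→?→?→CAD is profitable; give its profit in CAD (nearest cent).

Profit: CAD 664.25

Profitable loop is CAD → CNY → MXN → CAD:
CAD 39,000.00 × 5.8828 = CNY 229,429.20
CNY 229,429.20 ÷ 0.42544 = MXN 539,275.10
MXN 539,275.10 ÷ 13.596 = CAD 39,664.25
Profit = CAD 39,664.25 − CAD 39,000.00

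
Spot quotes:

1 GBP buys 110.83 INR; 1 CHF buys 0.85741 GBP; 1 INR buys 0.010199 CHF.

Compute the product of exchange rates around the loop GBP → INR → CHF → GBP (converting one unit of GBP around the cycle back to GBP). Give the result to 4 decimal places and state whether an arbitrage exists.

Around GBP → INR → CHF → GBP: 1 × 110.83 × 0.010199 × 0.85741 = 0.969178
Product < 1; profitable direction is GBP → CHF → INR → GBP.

0.9692 (arbitrage exists)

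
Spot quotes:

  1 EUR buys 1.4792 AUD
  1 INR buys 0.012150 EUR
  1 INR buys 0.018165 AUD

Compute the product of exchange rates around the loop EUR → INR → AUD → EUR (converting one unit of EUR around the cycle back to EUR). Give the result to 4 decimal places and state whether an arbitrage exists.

Around EUR → INR → AUD → EUR: 1 ÷ 0.012150 × 0.018165 ÷ 1.4792 = 1.010723
Product > 1; profitable direction is EUR → INR → AUD → EUR.

1.0107 (arbitrage exists)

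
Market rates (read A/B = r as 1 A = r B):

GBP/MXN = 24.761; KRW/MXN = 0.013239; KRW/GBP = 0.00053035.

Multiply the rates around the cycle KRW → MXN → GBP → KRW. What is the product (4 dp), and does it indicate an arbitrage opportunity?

1.0081 (arbitrage exists)

Around KRW → MXN → GBP → KRW: 1 × 0.013239 ÷ 24.761 ÷ 0.00053035 = 1.008148
Product > 1; profitable direction is KRW → MXN → GBP → KRW.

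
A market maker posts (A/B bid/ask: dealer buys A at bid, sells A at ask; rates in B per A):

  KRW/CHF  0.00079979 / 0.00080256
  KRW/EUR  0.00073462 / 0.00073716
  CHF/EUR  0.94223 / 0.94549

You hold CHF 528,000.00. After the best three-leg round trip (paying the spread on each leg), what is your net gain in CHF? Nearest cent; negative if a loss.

Best loop CHF → EUR → KRW → CHF:
CHF 528,000.00 × 0.94223 (sell CHF at bid) = EUR 497,497.44
EUR 497,497.44 ÷ 0.00073716 (buy KRW at ask) = KRW 674,883,933
KRW 674,883,933 × 0.00079979 (sell KRW at bid) = CHF 539,765.42

Net profit: CHF 11,765.42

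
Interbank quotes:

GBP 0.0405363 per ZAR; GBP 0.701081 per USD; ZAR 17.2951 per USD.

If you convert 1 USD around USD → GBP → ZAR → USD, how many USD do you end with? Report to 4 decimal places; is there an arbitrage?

1.0000 (no arbitrage)

Around USD → GBP → ZAR → USD: 1 × 0.701081 ÷ 0.0405363 ÷ 17.2951 = 1.000002
Product ≈ 1 (deviation 0.000%, within rounding noise).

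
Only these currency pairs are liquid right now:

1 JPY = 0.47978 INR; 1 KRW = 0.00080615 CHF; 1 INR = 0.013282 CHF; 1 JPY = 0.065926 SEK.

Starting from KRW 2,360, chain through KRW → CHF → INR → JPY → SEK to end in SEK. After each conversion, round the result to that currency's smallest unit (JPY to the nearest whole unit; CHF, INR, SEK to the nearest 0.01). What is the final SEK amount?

SEK 19.65

KRW 2,360 × 0.00080615 = CHF 1.90
CHF 1.90 ÷ 0.013282 = INR 143.05
INR 143.05 ÷ 0.47978 = JPY 298
JPY 298 × 0.065926 = SEK 19.65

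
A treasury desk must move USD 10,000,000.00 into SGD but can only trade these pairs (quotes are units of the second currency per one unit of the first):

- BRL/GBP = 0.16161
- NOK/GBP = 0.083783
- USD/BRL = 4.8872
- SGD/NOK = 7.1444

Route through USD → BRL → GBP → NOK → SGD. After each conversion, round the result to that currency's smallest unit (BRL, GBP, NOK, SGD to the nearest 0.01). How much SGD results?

SGD 13,194,917.33

USD 10,000,000.00 × 4.8872 = BRL 48,872,000.00
BRL 48,872,000.00 × 0.16161 = GBP 7,898,203.92
GBP 7,898,203.92 ÷ 0.083783 = NOK 94,269,767.38
NOK 94,269,767.38 ÷ 7.1444 = SGD 13,194,917.33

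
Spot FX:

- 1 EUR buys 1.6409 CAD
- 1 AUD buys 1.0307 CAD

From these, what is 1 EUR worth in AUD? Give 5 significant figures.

EUR/AUD = 1.5920

1 EUR × 1.6409 = 1.6409 CAD
1.6409 CAD ÷ 1.0307 = 1.59202 AUD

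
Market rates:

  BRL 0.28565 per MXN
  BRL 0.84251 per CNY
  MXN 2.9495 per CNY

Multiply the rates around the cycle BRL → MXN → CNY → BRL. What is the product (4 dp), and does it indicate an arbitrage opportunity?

1.0000 (no arbitrage)

Around BRL → MXN → CNY → BRL: 1 ÷ 0.28565 ÷ 2.9495 × 0.84251 = 0.999983
Product ≈ 1 (deviation 0.002%, within rounding noise).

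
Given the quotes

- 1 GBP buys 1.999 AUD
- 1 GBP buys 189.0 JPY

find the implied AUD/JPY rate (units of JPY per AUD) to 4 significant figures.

AUD/JPY = 94.55

1 AUD ÷ 1.999 = 0.50025 GBP
0.50025 GBP × 189.0 = 94.5473 JPY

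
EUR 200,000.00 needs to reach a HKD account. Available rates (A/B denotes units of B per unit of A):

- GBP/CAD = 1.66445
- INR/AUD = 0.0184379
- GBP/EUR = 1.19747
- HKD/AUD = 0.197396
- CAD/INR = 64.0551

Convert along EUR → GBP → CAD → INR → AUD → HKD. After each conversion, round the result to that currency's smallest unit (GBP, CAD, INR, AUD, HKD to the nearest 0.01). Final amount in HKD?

EUR 200,000.00 ÷ 1.19747 = GBP 167,018.80
GBP 167,018.80 × 1.66445 = CAD 277,994.44
CAD 277,994.44 × 64.0551 = INR 17,806,961.65
INR 17,806,961.65 × 0.0184379 = AUD 328,322.98
AUD 328,322.98 ÷ 0.197396 = HKD 1,663,270.68

HKD 1,663,270.68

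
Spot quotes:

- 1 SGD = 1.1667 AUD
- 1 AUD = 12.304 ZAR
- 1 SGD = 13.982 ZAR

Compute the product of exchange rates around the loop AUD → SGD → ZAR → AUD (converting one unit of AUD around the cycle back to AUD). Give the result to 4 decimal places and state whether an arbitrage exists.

0.9740 (arbitrage exists)

Around AUD → SGD → ZAR → AUD: 1 ÷ 1.1667 × 13.982 ÷ 12.304 = 0.974011
Product < 1; profitable direction is AUD → ZAR → SGD → AUD.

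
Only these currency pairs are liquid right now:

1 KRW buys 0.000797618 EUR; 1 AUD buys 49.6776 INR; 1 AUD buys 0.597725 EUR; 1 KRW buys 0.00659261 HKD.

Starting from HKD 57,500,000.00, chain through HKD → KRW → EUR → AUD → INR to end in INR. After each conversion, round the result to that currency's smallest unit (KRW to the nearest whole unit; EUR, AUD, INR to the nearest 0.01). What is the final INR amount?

INR 578,182,032.34

HKD 57,500,000.00 ÷ 0.00659261 = KRW 8,721,887,083
KRW 8,721,887,083 × 0.000797618 = EUR 6,956,734.13
EUR 6,956,734.13 ÷ 0.597725 = AUD 11,638,686.90
AUD 11,638,686.90 × 49.6776 = INR 578,182,032.34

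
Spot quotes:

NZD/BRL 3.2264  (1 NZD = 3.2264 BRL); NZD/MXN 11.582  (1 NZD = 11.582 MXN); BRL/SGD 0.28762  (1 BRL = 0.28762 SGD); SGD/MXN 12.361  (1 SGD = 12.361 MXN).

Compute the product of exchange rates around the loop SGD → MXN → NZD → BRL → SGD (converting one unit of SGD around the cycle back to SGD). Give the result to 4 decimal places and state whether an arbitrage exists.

Around SGD → MXN → NZD → BRL → SGD: 1 × 12.361 ÷ 11.582 × 3.2264 × 0.28762 = 0.990392
Product < 1; profitable direction is SGD → BRL → NZD → MXN → SGD.

0.9904 (arbitrage exists)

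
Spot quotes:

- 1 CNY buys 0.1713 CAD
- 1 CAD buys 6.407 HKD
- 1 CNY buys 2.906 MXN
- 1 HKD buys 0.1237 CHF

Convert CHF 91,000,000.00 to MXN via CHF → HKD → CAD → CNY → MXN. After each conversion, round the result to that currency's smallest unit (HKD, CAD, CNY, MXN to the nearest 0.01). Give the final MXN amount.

MXN 1,947,848,681.44

CHF 91,000,000.00 ÷ 0.1237 = HKD 735,650,767.99
HKD 735,650,767.99 ÷ 6.407 = CAD 114,819,848.29
CAD 114,819,848.29 ÷ 0.1713 = CNY 670,285,162.23
CNY 670,285,162.23 × 2.906 = MXN 1,947,848,681.44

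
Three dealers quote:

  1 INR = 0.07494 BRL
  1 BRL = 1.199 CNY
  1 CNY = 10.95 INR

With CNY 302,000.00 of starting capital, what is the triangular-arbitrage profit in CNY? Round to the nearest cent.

Profit: CNY 4,944.57

Profitable loop is CNY → BRL → INR → CNY:
CNY 302,000.00 ÷ 1.199 = BRL 251,876.56
BRL 251,876.56 ÷ 0.07494 = INR 3,361,043.02
INR 3,361,043.02 ÷ 10.95 = CNY 306,944.57
Profit = CNY 306,944.57 − CNY 302,000.00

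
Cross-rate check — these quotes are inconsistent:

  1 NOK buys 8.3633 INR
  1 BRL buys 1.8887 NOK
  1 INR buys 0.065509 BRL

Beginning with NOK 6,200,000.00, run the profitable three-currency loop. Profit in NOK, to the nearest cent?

Profit: NOK 215,541.45

Profitable loop is NOK → INR → BRL → NOK:
NOK 6,200,000.00 × 8.3633 = INR 51,852,460.00
INR 51,852,460.00 × 0.065509 = BRL 3,396,802.80
BRL 3,396,802.80 × 1.8887 = NOK 6,415,541.45
Profit = NOK 6,415,541.45 − NOK 6,200,000.00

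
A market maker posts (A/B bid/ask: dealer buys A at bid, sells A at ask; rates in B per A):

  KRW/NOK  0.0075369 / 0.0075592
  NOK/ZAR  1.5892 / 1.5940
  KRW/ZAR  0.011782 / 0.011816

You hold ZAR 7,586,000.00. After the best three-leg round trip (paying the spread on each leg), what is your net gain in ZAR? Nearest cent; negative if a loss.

Net profit: ZAR 103,775.58

Best loop ZAR → KRW → NOK → ZAR:
ZAR 7,586,000.00 ÷ 0.011816 (buy KRW at ask) = KRW 642,010,833
KRW 642,010,833 × 0.0075369 (sell KRW at bid) = NOK 4,838,771.45
NOK 4,838,771.45 × 1.5892 (sell NOK at bid) = ZAR 7,689,775.58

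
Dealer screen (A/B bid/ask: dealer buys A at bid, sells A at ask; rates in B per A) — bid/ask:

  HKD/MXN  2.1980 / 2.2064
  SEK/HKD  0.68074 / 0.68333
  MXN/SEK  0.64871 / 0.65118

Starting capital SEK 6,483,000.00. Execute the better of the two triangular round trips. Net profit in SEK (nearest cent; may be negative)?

Net profit: SEK 120,287.88

Best loop SEK → MXN → HKD → SEK:
SEK 6,483,000.00 ÷ 0.65118 (buy MXN at ask) = MXN 9,955,772.60
MXN 9,955,772.60 ÷ 2.2064 (buy HKD at ask) = HKD 4,512,224.71
HKD 4,512,224.71 ÷ 0.68333 (buy SEK at ask) = SEK 6,603,287.88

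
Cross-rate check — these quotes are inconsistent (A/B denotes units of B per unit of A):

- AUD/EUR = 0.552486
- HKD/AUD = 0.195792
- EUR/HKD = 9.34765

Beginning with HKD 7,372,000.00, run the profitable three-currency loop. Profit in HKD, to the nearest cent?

Profit: HKD 82,250.61

Profitable loop is HKD → AUD → EUR → HKD:
HKD 7,372,000.00 × 0.195792 = AUD 1,443,378.62
AUD 1,443,378.62 × 0.552486 = EUR 797,446.48
EUR 797,446.48 × 9.34765 = HKD 7,454,250.61
Profit = HKD 7,454,250.61 − HKD 7,372,000.00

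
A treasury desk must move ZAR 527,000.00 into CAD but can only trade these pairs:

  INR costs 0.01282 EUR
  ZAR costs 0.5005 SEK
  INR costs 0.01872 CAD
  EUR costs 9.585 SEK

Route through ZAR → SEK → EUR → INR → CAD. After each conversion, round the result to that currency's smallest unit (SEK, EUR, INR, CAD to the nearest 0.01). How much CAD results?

ZAR 527,000.00 × 0.5005 = SEK 263,763.50
SEK 263,763.50 ÷ 9.585 = EUR 27,518.36
EUR 27,518.36 ÷ 0.01282 = INR 2,146,517.94
INR 2,146,517.94 × 0.01872 = CAD 40,182.82

CAD 40,182.82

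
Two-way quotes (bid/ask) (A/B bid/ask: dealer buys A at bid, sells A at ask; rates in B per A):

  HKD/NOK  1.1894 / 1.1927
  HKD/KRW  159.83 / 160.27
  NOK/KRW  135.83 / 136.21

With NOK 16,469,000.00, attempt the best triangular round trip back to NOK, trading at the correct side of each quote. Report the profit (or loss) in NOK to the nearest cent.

Net profit: NOK 132,167.35

Best loop NOK → KRW → HKD → NOK:
NOK 16,469,000.00 × 135.83 (sell NOK at bid) = KRW 2,236,984,270
KRW 2,236,984,270 ÷ 160.27 (buy HKD at ask) = HKD 13,957,598.24
HKD 13,957,598.24 × 1.1894 (sell HKD at bid) = NOK 16,601,167.35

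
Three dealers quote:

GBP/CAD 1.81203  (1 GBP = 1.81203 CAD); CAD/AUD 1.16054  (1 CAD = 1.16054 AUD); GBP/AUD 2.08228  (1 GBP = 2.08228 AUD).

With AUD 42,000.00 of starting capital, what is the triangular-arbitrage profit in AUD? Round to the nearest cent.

Profitable loop is AUD → GBP → CAD → AUD:
AUD 42,000.00 ÷ 2.08228 = GBP 20,170.20
GBP 20,170.20 × 1.81203 = CAD 36,549.00
CAD 36,549.00 × 1.16054 = AUD 42,416.58
Profit = AUD 42,416.58 − AUD 42,000.00

Profit: AUD 416.58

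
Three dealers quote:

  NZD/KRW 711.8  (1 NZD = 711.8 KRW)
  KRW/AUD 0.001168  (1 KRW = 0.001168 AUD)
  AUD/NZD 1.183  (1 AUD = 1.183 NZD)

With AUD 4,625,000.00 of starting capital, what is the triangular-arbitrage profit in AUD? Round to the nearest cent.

Profit: AUD 77,471.43

Profitable loop is AUD → KRW → NZD → AUD:
AUD 4,625,000.00 ÷ 0.001168 = KRW 3,959,760,274
KRW 3,959,760,274 ÷ 711.8 = NZD 5,563,023.71
NZD 5,563,023.71 ÷ 1.183 = AUD 4,702,471.43
Profit = AUD 4,702,471.43 − AUD 4,625,000.00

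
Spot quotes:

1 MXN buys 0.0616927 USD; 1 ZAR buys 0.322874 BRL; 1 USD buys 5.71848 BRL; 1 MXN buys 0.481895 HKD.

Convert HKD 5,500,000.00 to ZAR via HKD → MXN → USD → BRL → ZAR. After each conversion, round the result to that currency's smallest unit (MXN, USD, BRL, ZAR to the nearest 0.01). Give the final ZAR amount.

ZAR 12,470,721.46

HKD 5,500,000.00 ÷ 0.481895 = MXN 11,413,274.68
MXN 11,413,274.68 × 0.0616927 = USD 704,115.73
USD 704,115.73 × 5.71848 = BRL 4,026,471.72
BRL 4,026,471.72 ÷ 0.322874 = ZAR 12,470,721.46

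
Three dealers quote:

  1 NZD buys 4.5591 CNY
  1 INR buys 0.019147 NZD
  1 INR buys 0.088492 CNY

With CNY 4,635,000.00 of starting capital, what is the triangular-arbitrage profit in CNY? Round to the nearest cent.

Profitable loop is CNY → NZD → INR → CNY:
CNY 4,635,000.00 ÷ 4.5591 = NZD 1,016,648.02
NZD 1,016,648.02 ÷ 0.019147 = INR 53,096,987.66
INR 53,096,987.66 × 0.088492 = CNY 4,698,658.63
Profit = CNY 4,698,658.63 − CNY 4,635,000.00

Profit: CNY 63,658.63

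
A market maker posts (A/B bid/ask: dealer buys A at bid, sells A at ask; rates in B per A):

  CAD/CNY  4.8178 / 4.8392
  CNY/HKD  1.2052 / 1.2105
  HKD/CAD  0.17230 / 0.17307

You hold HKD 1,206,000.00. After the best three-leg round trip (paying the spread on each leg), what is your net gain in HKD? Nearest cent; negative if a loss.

Net profit: HKD 536.53

Best loop HKD → CAD → CNY → HKD:
HKD 1,206,000.00 × 0.17230 (sell HKD at bid) = CAD 207,793.80
CAD 207,793.80 × 4.8178 (sell CAD at bid) = CNY 1,001,108.97
CNY 1,001,108.97 × 1.2052 (sell CNY at bid) = HKD 1,206,536.53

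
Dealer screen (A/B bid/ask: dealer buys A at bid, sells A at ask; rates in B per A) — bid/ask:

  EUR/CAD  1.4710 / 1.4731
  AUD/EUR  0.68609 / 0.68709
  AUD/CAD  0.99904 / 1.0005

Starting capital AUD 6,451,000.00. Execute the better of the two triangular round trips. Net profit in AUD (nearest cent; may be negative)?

Net profit: AUD 56,343.18

Best loop AUD → EUR → CAD → AUD:
AUD 6,451,000.00 × 0.68609 (sell AUD at bid) = EUR 4,425,966.59
EUR 4,425,966.59 × 1.4710 (sell EUR at bid) = CAD 6,510,596.85
CAD 6,510,596.85 ÷ 1.0005 (buy AUD at ask) = AUD 6,507,343.18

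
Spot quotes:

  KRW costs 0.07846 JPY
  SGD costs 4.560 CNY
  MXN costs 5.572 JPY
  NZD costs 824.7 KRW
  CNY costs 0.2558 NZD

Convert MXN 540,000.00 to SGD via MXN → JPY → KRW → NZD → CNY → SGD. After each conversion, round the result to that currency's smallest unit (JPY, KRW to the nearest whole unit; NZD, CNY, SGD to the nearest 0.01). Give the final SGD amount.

MXN 540,000.00 × 5.572 = JPY 3,008,880
JPY 3,008,880 ÷ 0.07846 = KRW 38,349,223
KRW 38,349,223 ÷ 824.7 = NZD 46,500.82
NZD 46,500.82 ÷ 0.2558 = CNY 181,785.85
CNY 181,785.85 ÷ 4.560 = SGD 39,865.32

SGD 39,865.32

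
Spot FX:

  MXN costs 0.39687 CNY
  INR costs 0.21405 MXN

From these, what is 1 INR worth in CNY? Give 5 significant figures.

1 INR × 0.21405 = 0.21405 MXN
0.21405 MXN × 0.39687 = 0.08495 CNY

INR/CNY = 0.084950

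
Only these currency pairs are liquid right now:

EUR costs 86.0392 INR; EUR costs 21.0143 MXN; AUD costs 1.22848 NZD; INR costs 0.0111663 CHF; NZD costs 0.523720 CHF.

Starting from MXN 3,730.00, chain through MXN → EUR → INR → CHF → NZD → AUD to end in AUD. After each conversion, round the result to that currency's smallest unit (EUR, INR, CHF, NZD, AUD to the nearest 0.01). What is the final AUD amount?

MXN 3,730.00 ÷ 21.0143 = EUR 177.50
EUR 177.50 × 86.0392 = INR 15,271.96
INR 15,271.96 × 0.0111663 = CHF 170.53
CHF 170.53 ÷ 0.523720 = NZD 325.61
NZD 325.61 ÷ 1.22848 = AUD 265.05

AUD 265.05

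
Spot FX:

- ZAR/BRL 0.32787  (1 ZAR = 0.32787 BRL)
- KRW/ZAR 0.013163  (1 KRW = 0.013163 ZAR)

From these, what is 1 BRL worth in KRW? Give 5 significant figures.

BRL/KRW = 231.71

1 BRL ÷ 0.32787 = 3.04999 ZAR
3.04999 ZAR ÷ 0.013163 = 231.709 KRW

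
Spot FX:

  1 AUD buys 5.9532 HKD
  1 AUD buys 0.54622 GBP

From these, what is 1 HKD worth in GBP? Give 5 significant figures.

HKD/GBP = 0.091752

1 HKD ÷ 5.9532 = 0.167977 AUD
0.167977 AUD × 0.54622 = 0.0917523 GBP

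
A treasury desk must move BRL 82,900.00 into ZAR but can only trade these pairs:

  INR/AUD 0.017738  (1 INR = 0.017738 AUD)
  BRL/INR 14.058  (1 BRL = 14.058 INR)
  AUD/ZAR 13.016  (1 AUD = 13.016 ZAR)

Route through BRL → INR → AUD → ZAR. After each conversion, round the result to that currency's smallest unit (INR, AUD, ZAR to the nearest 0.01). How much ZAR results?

ZAR 269,066.88

BRL 82,900.00 × 14.058 = INR 1,165,408.20
INR 1,165,408.20 × 0.017738 = AUD 20,672.01
AUD 20,672.01 × 13.016 = ZAR 269,066.88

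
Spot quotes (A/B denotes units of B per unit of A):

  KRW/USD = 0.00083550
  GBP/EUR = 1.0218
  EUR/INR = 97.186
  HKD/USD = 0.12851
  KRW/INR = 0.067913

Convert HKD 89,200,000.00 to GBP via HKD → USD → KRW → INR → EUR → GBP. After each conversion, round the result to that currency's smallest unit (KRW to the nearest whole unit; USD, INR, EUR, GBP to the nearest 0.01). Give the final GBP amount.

GBP 9,382,933.39

HKD 89,200,000.00 × 0.12851 = USD 11,463,092.00
USD 11,463,092.00 ÷ 0.00083550 = KRW 13,720,038,300
KRW 13,720,038,300 × 0.067913 = INR 931,768,961.07
INR 931,768,961.07 ÷ 97.186 = EUR 9,587,481.34
EUR 9,587,481.34 ÷ 1.0218 = GBP 9,382,933.39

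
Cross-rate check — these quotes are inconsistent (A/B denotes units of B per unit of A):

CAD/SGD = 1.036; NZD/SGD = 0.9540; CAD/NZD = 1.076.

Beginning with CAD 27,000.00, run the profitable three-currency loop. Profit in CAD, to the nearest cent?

Profit: CAD 249.77

Profitable loop is CAD → SGD → NZD → CAD:
CAD 27,000.00 × 1.036 = SGD 27,972.00
SGD 27,972.00 ÷ 0.9540 = NZD 29,320.75
NZD 29,320.75 ÷ 1.076 = CAD 27,249.77
Profit = CAD 27,249.77 − CAD 27,000.00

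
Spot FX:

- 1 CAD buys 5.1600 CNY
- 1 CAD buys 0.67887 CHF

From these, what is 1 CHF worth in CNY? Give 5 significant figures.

CHF/CNY = 7.6009

1 CHF ÷ 0.67887 = 1.47304 CAD
1.47304 CAD × 5.1600 = 7.60087 CNY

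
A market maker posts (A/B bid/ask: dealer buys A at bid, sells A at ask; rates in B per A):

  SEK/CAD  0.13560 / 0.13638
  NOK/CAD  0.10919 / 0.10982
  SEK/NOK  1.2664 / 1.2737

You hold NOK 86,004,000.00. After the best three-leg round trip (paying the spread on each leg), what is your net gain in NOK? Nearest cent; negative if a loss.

Best loop NOK → CAD → SEK → NOK:
NOK 86,004,000.00 × 0.10919 (sell NOK at bid) = CAD 9,390,776.76
CAD 9,390,776.76 ÷ 0.13638 (buy SEK at ask) = SEK 68,857,433.35
SEK 68,857,433.35 × 1.2664 (sell SEK at bid) = NOK 87,201,053.59

Net profit: NOK 1,197,053.59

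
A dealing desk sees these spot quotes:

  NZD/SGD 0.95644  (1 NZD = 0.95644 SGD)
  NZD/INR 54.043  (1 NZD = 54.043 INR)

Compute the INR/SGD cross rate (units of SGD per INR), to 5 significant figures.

INR/SGD = 0.017698

1 INR ÷ 54.043 = 0.0185038 NZD
0.0185038 NZD × 0.95644 = 0.0176978 SGD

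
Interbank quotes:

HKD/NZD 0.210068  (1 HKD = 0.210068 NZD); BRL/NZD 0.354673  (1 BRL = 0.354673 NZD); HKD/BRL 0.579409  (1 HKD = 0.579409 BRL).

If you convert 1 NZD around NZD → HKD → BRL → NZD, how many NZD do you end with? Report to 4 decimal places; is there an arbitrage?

0.9783 (arbitrage exists)

Around NZD → HKD → BRL → NZD: 1 ÷ 0.210068 × 0.579409 × 0.354673 = 0.978258
Product < 1; profitable direction is NZD → BRL → HKD → NZD.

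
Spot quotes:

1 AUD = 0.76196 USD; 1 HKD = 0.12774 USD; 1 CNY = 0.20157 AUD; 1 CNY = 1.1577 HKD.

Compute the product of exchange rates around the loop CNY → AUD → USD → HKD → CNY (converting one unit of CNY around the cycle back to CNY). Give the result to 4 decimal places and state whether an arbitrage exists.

Around CNY → AUD → USD → HKD → CNY: 1 × 0.20157 × 0.76196 ÷ 0.12774 ÷ 1.1577 = 1.038568
Product > 1; profitable direction is CNY → AUD → USD → HKD → CNY.

1.0386 (arbitrage exists)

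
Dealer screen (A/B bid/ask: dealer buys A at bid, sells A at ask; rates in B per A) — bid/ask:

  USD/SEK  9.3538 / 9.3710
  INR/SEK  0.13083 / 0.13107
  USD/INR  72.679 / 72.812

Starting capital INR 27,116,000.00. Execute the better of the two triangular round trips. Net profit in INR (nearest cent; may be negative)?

Net profit: INR 398,141.85

Best loop INR → SEK → USD → INR:
INR 27,116,000.00 × 0.13083 (sell INR at bid) = SEK 3,547,586.28
SEK 3,547,586.28 ÷ 9.3710 (buy USD at ask) = USD 378,570.73
USD 378,570.73 × 72.679 (sell USD at bid) = INR 27,514,141.85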